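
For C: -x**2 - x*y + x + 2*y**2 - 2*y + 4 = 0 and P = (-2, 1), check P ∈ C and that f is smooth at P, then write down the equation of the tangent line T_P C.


Tangent line at P: 4*x + 4*y + 4 = 0.

Step 1: f(-2, 1) = 0, so P lies on C.
Step 2: partial derivatives
  f_x(x, y) = -2*x - y + 1, f_y(x, y) = -x + 4*y - 2.
  f_x(P) = 4, f_y(P) = 4 (gradient nonzero, so P is smooth).
Step 3: tangent line at P: 4·(x − -2) + 4·(y − 1) = 0.
Expanding: 4*x + 4*y + 4 = 0.


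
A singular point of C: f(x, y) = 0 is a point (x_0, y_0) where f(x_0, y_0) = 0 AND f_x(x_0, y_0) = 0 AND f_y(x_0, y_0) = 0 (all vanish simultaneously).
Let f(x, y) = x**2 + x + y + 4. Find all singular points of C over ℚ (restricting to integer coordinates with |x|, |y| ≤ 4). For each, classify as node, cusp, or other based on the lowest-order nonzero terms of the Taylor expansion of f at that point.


No singular points in the scanned grid; C is smooth there.

Compute partial derivatives:
  f_x = 2*x + 1.
  f_y = 1.
f_y = 1 is a nonzero constant, so f_y never vanishes: no point (x, y) can satisfy f = f_x = f_y = 0. In particular no (x, y) ∈ {−4, ..., 4}² is singular; the curve is smooth.


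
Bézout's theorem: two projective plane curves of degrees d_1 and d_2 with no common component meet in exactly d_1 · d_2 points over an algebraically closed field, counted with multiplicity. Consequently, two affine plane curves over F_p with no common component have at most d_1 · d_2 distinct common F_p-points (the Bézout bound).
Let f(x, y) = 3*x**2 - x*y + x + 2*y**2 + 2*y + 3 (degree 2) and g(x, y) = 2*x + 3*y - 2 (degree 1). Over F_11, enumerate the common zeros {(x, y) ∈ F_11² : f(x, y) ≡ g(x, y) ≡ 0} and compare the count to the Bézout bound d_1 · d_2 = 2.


Common zeros: {(3, 6), (7, 7)}; count = 2; Bézout bound = 2.

deg(f) = 2, deg(g) = 1, so Bézout bound = 2.
Scan x ∈ F_11. For each x, list the y ∈ F_11 with f(x, y) ≡ 0 and those with g(x, y) ≡ 0 (mod 11); the common zeros in that column are the intersection.
  x = 0: f ≡ 0 at y ∈ ∅; g ≡ 0 at y ∈ {8}; common: ∅.
  x = 1: f ≡ 0 at y ∈ {8}; g ≡ 0 at y ∈ {0}; common: ∅.
  x = 2: f ≡ 0 at y ∈ ∅; g ≡ 0 at y ∈ {3}; common: ∅.
  x = 3: f ≡ 0 at y ∈ {0, 6}; g ≡ 0 at y ∈ {6}; common: {6}.
  x = 4: f ≡ 0 at y ∈ {0, 1}; g ≡ 0 at y ∈ {9}; common: ∅.
  x = 5: f ≡ 0 at y ∈ {8, 10}; g ≡ 0 at y ∈ {1}; common: ∅.
  x = 6: f ≡ 0 at y ∈ {6, 7}; g ≡ 0 at y ∈ {4}; common: ∅.
  x = 7: f ≡ 0 at y ∈ {1, 7}; g ≡ 0 at y ∈ {7}; common: {7}.
  x = 8: f ≡ 0 at y ∈ ∅; g ≡ 0 at y ∈ {10}; common: ∅.
  x = 9: f ≡ 0 at y ∈ {10}; g ≡ 0 at y ∈ {2}; common: ∅.
  x = 10: f ≡ 0 at y ∈ ∅; g ≡ 0 at y ∈ {5}; common: ∅.
Collecting: common zeros = {(3, 6), (7, 7)}, so the count is 2.
Comparison with the Bézout bound: 2 ≤ 2 = deg(f)·deg(g), as expected for curves with no common component (the bound is attained).


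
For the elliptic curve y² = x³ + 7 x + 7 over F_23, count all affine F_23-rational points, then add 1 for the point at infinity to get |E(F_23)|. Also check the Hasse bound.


Affine points = {(2, 11), (2, 12), (3, 3), (3, 20), (5, 11), (5, 12), (6, 9), (6, 14), (7, 10), (7, 13), (8, 0), (11, 9), (11, 14), (12, 5), (12, 18), (13, 8), (13, 15), (16, 11), (16, 12), (17, 5), (17, 18), (18, 10), (18, 13), (21, 10), (21, 13)}; affine count = 25; |E(F_23)| = 26.

Discriminant check: Δ ∝ 4a³ + 27b² = 4·7³ + 27·7² = 4·343 + 27·49 ≡ 4 (mod 23). Nonzero ⇒ E is nonsingular.
For each x ∈ F_23, compute rhs = x³ + 7·x + 7 mod 23, then count y ∈ F_23 with y² ≡ rhs.
  x = 0: rhs = 7, matching y values: none (0 points).
  x = 1: rhs = 15, matching y values: none (0 points).
  x = 2: rhs = 6, matching y values: 11, 12 (2 points).
  x = 3: rhs = 9, matching y values: 3, 20 (2 points).
  x = 4: rhs = 7, matching y values: none (0 points).
  x = 5: rhs = 6, matching y values: 11, 12 (2 points).
  x = 6: rhs = 12, matching y values: 9, 14 (2 points).
  x = 7: rhs = 8, matching y values: 10, 13 (2 points).
  x = 8: rhs = 0, matching y values: 0 (1 points).
  x = 9: rhs = 17, matching y values: none (0 points).
  x = 10: rhs = 19, matching y values: none (0 points).
  x = 11: rhs = 12, matching y values: 9, 14 (2 points).
  x = 12: rhs = 2, matching y values: 5, 18 (2 points).
  x = 13: rhs = 18, matching y values: 8, 15 (2 points).
  x = 14: rhs = 20, matching y values: none (0 points).
  x = 15: rhs = 14, matching y values: none (0 points).
  x = 16: rhs = 6, matching y values: 11, 12 (2 points).
  x = 17: rhs = 2, matching y values: 5, 18 (2 points).
  x = 18: rhs = 8, matching y values: 10, 13 (2 points).
  x = 19: rhs = 7, matching y values: none (0 points).
  x = 20: rhs = 5, matching y values: none (0 points).
  x = 21: rhs = 8, matching y values: 10, 13 (2 points).
  x = 22: rhs = 22, matching y values: none (0 points).
Total affine count: 25.
Full point count |E(F_23)| = 25 + 1 = 26.
Hasse bound: |26 − (23+1)| = |2| = 2 ≤ 2√23 ≈ 9.5917 ✓.


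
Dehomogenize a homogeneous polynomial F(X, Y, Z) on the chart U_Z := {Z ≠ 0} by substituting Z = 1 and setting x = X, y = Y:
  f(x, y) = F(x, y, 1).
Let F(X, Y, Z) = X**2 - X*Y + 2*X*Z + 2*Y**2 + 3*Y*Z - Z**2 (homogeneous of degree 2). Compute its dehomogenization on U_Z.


f(x, y) = x**2 - x*y + 2*x + 2*y**2 + 3*y - 1

On U_Z we set Z = 1. Each monomial c·X^i·Y^j·Z^k in F becomes c·x^i·y^j·1^k = c·x^i·y^j.
Substituting Z = 1: F(X, Y, 1) = x**2 - x*y + 2*x + 2*y**2 + 3*y - 1.
Note: deg(f) ≤ deg(F) = 2; strict inequality happens when F is divisible by Z (lost terms).


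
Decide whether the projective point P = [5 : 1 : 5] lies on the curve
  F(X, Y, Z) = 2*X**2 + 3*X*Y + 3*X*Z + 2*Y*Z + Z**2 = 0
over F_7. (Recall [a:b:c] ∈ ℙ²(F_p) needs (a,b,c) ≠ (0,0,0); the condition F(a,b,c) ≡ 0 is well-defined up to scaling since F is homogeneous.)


F(5,1,5) ≡ 0 (mod 7); P is on the curve.

Evaluate F(5, 1, 5) term-by-term (mod 7).
  2*X**2 ↦ 2·25·1·1 = 50
  3*X*Y ↦ 3·5·1·1 = 15
  3*X*Z ↦ 3·5·1·5 = 75
  2*Y*Z ↦ 2·1·1·5 = 10
  Z**2 ↦ 1·1·1·25 = 25
Sum: F(5, 1, 5) = (50) + (15) + (75) + (10) + (25) = 175.
Reducing mod 7: 175 ≡ 0 (mod 7).
Since F(a, b, c) ≡ 0 (mod 7), P lies on the curve.


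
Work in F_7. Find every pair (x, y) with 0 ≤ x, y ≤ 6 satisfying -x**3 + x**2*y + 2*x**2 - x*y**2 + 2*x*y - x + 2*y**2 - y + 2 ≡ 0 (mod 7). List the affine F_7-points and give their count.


Affine F_7-points: {(2, 0), (2, 1), (2, 2), (2, 3), (2, 4), (2, 5), (2, 6), (3, 2), (3, 5), (6, 1), (6, 2)}; count = 11.

For each of the 49 pairs (x, y) ∈ F_7², evaluate f(x, y) mod 7. Record the zeros.
  x = 0: [0↦2, 1↦3, 2↦1, 3↦3, 4↦2, 5↦5, 6↦5]  zeros at y ∈ ∅
  x = 1: [0↦2, 1↦5, 2↦3, 3↦3, 4↦5, 5↦2, 6↦1]  zeros at y ∈ ∅
  x = 2: [0↦0, 1↦0, 2↦0, 3↦0, 4↦0, 5↦0, 6↦0]  zeros at y ∈ {0, 1, 2, 3, 4, 5, 6}
  x = 3: [0↦4, 1↦3, 2↦0, 3↦2, 4↦2, 5↦0, 6↦3]  zeros at y ∈ {2, 5}
  x = 4: [0↦1, 1↦1, 2↦4, 3↦3, 4↦5, 5↦3, 6↦4]  zeros at y ∈ ∅
  x = 5: [0↦6, 1↦2, 2↦6, 3↦4, 4↦3, 5↦3, 6↦4]  zeros at y ∈ ∅
  x = 6: [0↦6, 1↦0, 2↦0, 3↦6, 4↦4, 5↦1, 6↦4]  zeros at y ∈ {1, 2}
Collecting zeros: affine points = {(2, 0), (2, 1), (2, 2), (2, 3), (2, 4), (2, 5), (2, 6), (3, 2), (3, 5), (6, 1), (6, 2)}.
Total count |C(F_7)_aff| = 11.


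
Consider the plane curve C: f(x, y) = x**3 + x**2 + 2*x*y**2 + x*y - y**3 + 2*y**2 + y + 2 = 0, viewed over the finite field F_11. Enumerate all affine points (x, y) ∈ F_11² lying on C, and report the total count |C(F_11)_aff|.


Affine F_11-points: {(0, 8), (1, 5), (2, 1), (4, 4), (4, 7), (4, 10), (6, 3), (7, 7), (8, 2), (9, 9), (10, 7)}; count = 11.

For each of the 121 pairs (x, y) ∈ F_11², evaluate f(x, y) mod 11. Record the zeros.
  x = 0: [0↦2, 1↦4, 2↦4, 3↦7, 4↦7, 5↦9, 6↦7, 7↦6, 8↦0, 9↦5, 10↦4]  zeros at y ∈ {8}
  x = 1: [0↦4, 1↦9, 2↦5, 3↦8, 4↦1, 5↦0, 6↦10, 7↦3, 8↦6, 9↦2, 10↦7]  zeros at y ∈ {5}
  x = 2: [0↦3, 1↦0, 2↦3, 3↦6, 4↦3, 5↦10, 6↦10, 7↦8, 8↦9, 9↦7, 10↦7]  zeros at y ∈ {1}
  x = 3: [0↦5, 1↦5, 2↦4, 3↦7, 4↦8, 5↦1, 6↦2, 7↦5, 8↦4, 9↦4, 10↦10]  zeros at y ∈ ∅
  x = 4: [0↦5, 1↦8, 2↦3, 3↦6, 4↦0, 5↦1, 6↦3, 7↦0, 8↦8, 9↦10, 10↦0]  zeros at y ∈ {4, 7, 10}
  x = 5: [0↦9, 1↦4, 2↦6, 3↦9, 4↦7, 5↦5, 6↦8, 7↦10, 8↦5, 9↦9, 10↦5]  zeros at y ∈ ∅
  x = 6: [0↦1, 1↦10, 2↦8, 3↦0, 4↦2, 5↦8, 6↦1, 7↦8, 8↦1, 9↦7, 10↦9]  zeros at y ∈ {3}
  x = 7: [0↦9, 1↦10, 2↦4, 3↦7, 4↦2, 5↦5, 6↦10, 7↦0, 8↦2, 9↦10, 10↦7]  zeros at y ∈ {7}
  x = 8: [0↦6, 1↦10, 2↦0, 3↦3, 4↦2, 5↦2, 6↦8, 7↦3, 8↦3, 9↦2, 10↦5]  zeros at y ∈ {2}
  x = 9: [0↦9, 1↦5, 2↦2, 3↦5, 4↦8, 5↦5, 6↦1, 7↦1, 8↦10, 9↦0, 10↦9]  zeros at y ∈ {9}
  x = 10: [0↦2, 1↦1, 2↦5, 3↦8, 4↦4, 5↦9, 6↦6, 7↦0, 8↦7, 9↦10, 10↦3]  zeros at y ∈ {7}
Collecting zeros: affine points = {(0, 8), (1, 5), (2, 1), (4, 4), (4, 7), (4, 10), (6, 3), (7, 7), (8, 2), (9, 9), (10, 7)}.
Total count |C(F_11)_aff| = 11.


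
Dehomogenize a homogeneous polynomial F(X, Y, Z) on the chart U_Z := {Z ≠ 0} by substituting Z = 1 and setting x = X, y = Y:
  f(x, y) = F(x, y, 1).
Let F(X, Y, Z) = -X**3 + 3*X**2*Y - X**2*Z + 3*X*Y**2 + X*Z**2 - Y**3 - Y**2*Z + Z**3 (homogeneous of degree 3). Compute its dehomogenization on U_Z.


f(x, y) = -x**3 + 3*x**2*y - x**2 + 3*x*y**2 + x - y**3 - y**2 + 1

On U_Z we set Z = 1. Each monomial c·X^i·Y^j·Z^k in F becomes c·x^i·y^j·1^k = c·x^i·y^j.
Substituting Z = 1: F(X, Y, 1) = -x**3 + 3*x**2*y - x**2 + 3*x*y**2 + x - y**3 - y**2 + 1.
Note: deg(f) ≤ deg(F) = 3; strict inequality happens when F is divisible by Z (lost terms).


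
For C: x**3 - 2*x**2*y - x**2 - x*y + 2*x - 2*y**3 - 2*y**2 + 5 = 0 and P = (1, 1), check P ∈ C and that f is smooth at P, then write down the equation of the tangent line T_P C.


Tangent line at P: -2*x - 13*y + 15 = 0.

Step 1: f(1, 1) = 0, so P lies on C.
Step 2: partial derivatives
  f_x(x, y) = 3*x**2 - 4*x*y - 2*x - y + 2, f_y(x, y) = -2*x**2 - x - 6*y**2 - 4*y.
  f_x(P) = -2, f_y(P) = -13 (gradient nonzero, so P is smooth).
Step 3: tangent line at P: -2·(x − 1) + -13·(y − 1) = 0.
Expanding: -2*x - 13*y + 15 = 0.


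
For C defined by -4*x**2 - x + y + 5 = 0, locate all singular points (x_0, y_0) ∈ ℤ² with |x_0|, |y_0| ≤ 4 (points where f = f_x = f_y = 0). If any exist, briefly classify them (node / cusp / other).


No singular points in the scanned grid; C is smooth there.

Compute partial derivatives:
  f_x = -8*x - 1.
  f_y = 1.
f_y = 1 is a nonzero constant, so f_y never vanishes: no point (x, y) can satisfy f = f_x = f_y = 0. In particular no (x, y) ∈ {−4, ..., 4}² is singular; the curve is smooth.


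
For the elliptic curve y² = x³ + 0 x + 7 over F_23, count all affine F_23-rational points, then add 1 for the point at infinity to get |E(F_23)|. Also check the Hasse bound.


Affine points = {(1, 10), (1, 13), (4, 5), (4, 18), (6, 4), (6, 19), (8, 6), (8, 17), (9, 0), (10, 8), (10, 15), (11, 2), (11, 21), (15, 1), (15, 22), (16, 3), (16, 20), (19, 9), (19, 14), (20, 7), (20, 16), (22, 11), (22, 12)}; affine count = 23; |E(F_23)| = 24.

Discriminant check: Δ ∝ 4a³ + 27b² = 4·0³ + 27·7² = 4·0 + 27·49 ≡ 12 (mod 23). Nonzero ⇒ E is nonsingular.
For each x ∈ F_23, compute rhs = x³ + 0·x + 7 mod 23, then count y ∈ F_23 with y² ≡ rhs.
  x = 0: rhs = 7, matching y values: none (0 points).
  x = 1: rhs = 8, matching y values: 10, 13 (2 points).
  x = 2: rhs = 15, matching y values: none (0 points).
  x = 3: rhs = 11, matching y values: none (0 points).
  x = 4: rhs = 2, matching y values: 5, 18 (2 points).
  x = 5: rhs = 17, matching y values: none (0 points).
  x = 6: rhs = 16, matching y values: 4, 19 (2 points).
  x = 7: rhs = 5, matching y values: none (0 points).
  x = 8: rhs = 13, matching y values: 6, 17 (2 points).
  x = 9: rhs = 0, matching y values: 0 (1 points).
  x = 10: rhs = 18, matching y values: 8, 15 (2 points).
  x = 11: rhs = 4, matching y values: 2, 21 (2 points).
  x = 12: rhs = 10, matching y values: none (0 points).
  x = 13: rhs = 19, matching y values: none (0 points).
  x = 14: rhs = 14, matching y values: none (0 points).
  x = 15: rhs = 1, matching y values: 1, 22 (2 points).
  x = 16: rhs = 9, matching y values: 3, 20 (2 points).
  x = 17: rhs = 21, matching y values: none (0 points).
  x = 18: rhs = 20, matching y values: none (0 points).
  x = 19: rhs = 12, matching y values: 9, 14 (2 points).
  x = 20: rhs = 3, matching y values: 7, 16 (2 points).
  x = 21: rhs = 22, matching y values: none (0 points).
  x = 22: rhs = 6, matching y values: 11, 12 (2 points).
Total affine count: 23.
Full point count |E(F_23)| = 23 + 1 = 24.
Hasse bound: |24 − (23+1)| = |0| = 0 ≤ 2√23 ≈ 9.5917 ✓.


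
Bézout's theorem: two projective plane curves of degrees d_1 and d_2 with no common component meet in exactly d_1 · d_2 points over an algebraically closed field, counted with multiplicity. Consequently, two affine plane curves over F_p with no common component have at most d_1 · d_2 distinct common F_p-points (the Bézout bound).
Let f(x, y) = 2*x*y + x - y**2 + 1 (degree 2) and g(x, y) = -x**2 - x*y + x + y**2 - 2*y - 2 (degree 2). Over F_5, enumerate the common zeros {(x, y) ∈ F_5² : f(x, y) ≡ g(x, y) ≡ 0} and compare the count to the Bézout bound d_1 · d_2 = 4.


Common zeros: ∅; count = 0; Bézout bound = 4.

deg(f) = 2, deg(g) = 2, so Bézout bound = 4.
Scan x ∈ F_5. For each x, list the y ∈ F_5 with f(x, y) ≡ 0 and those with g(x, y) ≡ 0 (mod 5); the common zeros in that column are the intersection.
  x = 0: f ≡ 0 at y ∈ {1, 4}; g ≡ 0 at y ∈ ∅; common: ∅.
  x = 1: f ≡ 0 at y ∈ ∅; g ≡ 0 at y ∈ ∅; common: ∅.
  x = 2: f ≡ 0 at y ∈ ∅; g ≡ 0 at y ∈ ∅; common: ∅.
  x = 3: f ≡ 0 at y ∈ ∅; g ≡ 0 at y ∈ ∅; common: ∅.
  x = 4: f ≡ 0 at y ∈ {0, 3}; g ≡ 0 at y ∈ ∅; common: ∅.
Collecting: common zeros = ∅, so the count is 0.
Comparison with the Bézout bound: 0 ≤ 4 = deg(f)·deg(g), as expected for curves with no common component (the affine F_5-count falls short of the bound because intersections may lie at infinity, over extension fields, or carry multiplicity).


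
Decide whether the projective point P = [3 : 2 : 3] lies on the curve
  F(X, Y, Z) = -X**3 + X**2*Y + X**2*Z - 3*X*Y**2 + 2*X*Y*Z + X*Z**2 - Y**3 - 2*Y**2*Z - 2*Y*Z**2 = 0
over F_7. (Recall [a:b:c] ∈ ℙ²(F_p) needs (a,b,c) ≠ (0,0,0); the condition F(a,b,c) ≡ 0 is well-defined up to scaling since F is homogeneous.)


F(3,2,3) ≡ 5 (mod 7); P is NOT on the curve.

Evaluate F(3, 2, 3) term-by-term (mod 7).
  -X**3 ↦ -1·27·1·1 = -27
  X**2*Y ↦ 1·9·2·1 = 18
  X**2*Z ↦ 1·9·1·3 = 27
  -3*X*Y**2 ↦ -3·3·4·1 = -36
  2*X*Y*Z ↦ 2·3·2·3 = 36
  X*Z**2 ↦ 1·3·1·9 = 27
  -Y**3 ↦ -1·1·8·1 = -8
  -2*Y**2*Z ↦ -2·1·4·3 = -24
  -2*Y*Z**2 ↦ -2·1·2·9 = -36
Sum: F(3, 2, 3) = (-27) + (18) + (27) + (-36) + (36) + (27) + (-8) + (-24) + (-36) = -23.
Reducing mod 7: -23 ≡ 5 (mod 7).
Since F(a, b, c) ≡ 5 ≠ 0 (mod 7), P does NOT lie on the curve.


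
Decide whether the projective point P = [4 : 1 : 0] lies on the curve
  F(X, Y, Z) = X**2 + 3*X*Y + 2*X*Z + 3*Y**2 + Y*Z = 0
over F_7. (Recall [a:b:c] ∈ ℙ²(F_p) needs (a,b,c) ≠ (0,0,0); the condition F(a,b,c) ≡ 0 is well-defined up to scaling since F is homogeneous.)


F(4,1,0) ≡ 3 (mod 7); P is NOT on the curve.

Evaluate F(4, 1, 0) term-by-term (mod 7).
  X**2 ↦ 1·16·1·1 = 16
  3*X*Y ↦ 3·4·1·1 = 12
  2*X*Z ↦ 2·4·1·0 = 0
  3*Y**2 ↦ 3·1·1·1 = 3
  Y*Z ↦ 1·1·1·0 = 0
Sum: F(4, 1, 0) = (16) + (12) + (0) + (3) + (0) = 31.
Reducing mod 7: 31 ≡ 3 (mod 7).
Since F(a, b, c) ≡ 3 ≠ 0 (mod 7), P does NOT lie on the curve.


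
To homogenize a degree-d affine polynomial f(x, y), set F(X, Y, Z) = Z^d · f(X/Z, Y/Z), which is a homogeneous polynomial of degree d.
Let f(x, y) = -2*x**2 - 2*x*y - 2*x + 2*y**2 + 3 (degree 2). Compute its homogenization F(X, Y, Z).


F(X, Y, Z) = -2*X**2 - 2*X*Y - 2*X*Z + 2*Y**2 + 3*Z**2

deg(f) = 2.
Substitute x = X/Z, y = Y/Z into f, then multiply by Z^2.
  monomial -2·x^2·y^0 ↦ -2·X^2·Y^0·Z^0.
  monomial -2·x^1·y^1 ↦ -2·X^1·Y^1·Z^0.
  monomial -2·x^1·y^0 ↦ -2·X^1·Y^0·Z^1.
  monomial 2·x^0·y^2 ↦ 2·X^0·Y^2·Z^0.
  monomial 3·x^0·y^0 ↦ 3·X^0·Y^0·Z^2.
Collecting: F(X, Y, Z) = -2*X**2 - 2*X*Y - 2*X*Z + 2*Y**2 + 3*Z**2.


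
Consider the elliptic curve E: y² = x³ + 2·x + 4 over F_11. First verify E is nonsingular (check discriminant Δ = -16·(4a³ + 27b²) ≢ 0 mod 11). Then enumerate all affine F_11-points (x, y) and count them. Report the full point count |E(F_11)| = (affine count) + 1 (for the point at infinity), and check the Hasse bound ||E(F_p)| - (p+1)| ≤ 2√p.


Affine points = {(0, 2), (0, 9), (2, 4), (2, 7), (3, 2), (3, 9), (6, 1), (6, 10), (7, 3), (7, 8), (8, 2), (8, 9), (9, 5), (9, 6), (10, 1), (10, 10)}; affine count = 16; |E(F_11)| = 17.

Discriminant check: Δ ∝ 4a³ + 27b² = 4·2³ + 27·4² = 4·8 + 27·16 ≡ 2 (mod 11). Nonzero ⇒ E is nonsingular.
For each x ∈ F_11, compute rhs = x³ + 2·x + 4 mod 11, then count y ∈ F_11 with y² ≡ rhs.
  x = 0: rhs = 4, matching y values: 2, 9 (2 points).
  x = 1: rhs = 7, matching y values: none (0 points).
  x = 2: rhs = 5, matching y values: 4, 7 (2 points).
  x = 3: rhs = 4, matching y values: 2, 9 (2 points).
  x = 4: rhs = 10, matching y values: none (0 points).
  x = 5: rhs = 7, matching y values: none (0 points).
  x = 6: rhs = 1, matching y values: 1, 10 (2 points).
  x = 7: rhs = 9, matching y values: 3, 8 (2 points).
  x = 8: rhs = 4, matching y values: 2, 9 (2 points).
  x = 9: rhs = 3, matching y values: 5, 6 (2 points).
  x = 10: rhs = 1, matching y values: 1, 10 (2 points).
Total affine count: 16.
Full point count |E(F_11)| = 16 + 1 = 17.
Hasse bound: |17 − (11+1)| = |5| = 5 ≤ 2√11 ≈ 6.6332 ✓.


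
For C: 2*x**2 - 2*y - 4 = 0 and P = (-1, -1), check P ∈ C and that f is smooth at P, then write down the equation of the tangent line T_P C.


Tangent line at P: -4*x - 2*y - 6 = 0.

Step 1: f(-1, -1) = 0, so P lies on C.
Step 2: partial derivatives
  f_x(x, y) = 4*x, f_y(x, y) = -2.
  f_x(P) = -4, f_y(P) = -2 (gradient nonzero, so P is smooth).
Step 3: tangent line at P: -4·(x − -1) + -2·(y − -1) = 0.
Expanding: -4*x - 2*y - 6 = 0.


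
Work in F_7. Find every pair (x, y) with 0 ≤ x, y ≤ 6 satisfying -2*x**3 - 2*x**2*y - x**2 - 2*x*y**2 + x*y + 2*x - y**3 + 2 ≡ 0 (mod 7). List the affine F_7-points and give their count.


Affine F_7-points: {(2, 0), (3, 1), (6, 6)}; count = 3.

For each of the 49 pairs (x, y) ∈ F_7², evaluate f(x, y) mod 7. Record the zeros.
  x = 0: [0↦2, 1↦1, 2↦1, 3↦3, 4↦1, 5↦3, 6↦3]  zeros at y ∈ ∅
  x = 1: [0↦1, 1↦4, 2↦4, 3↦2, 4↦6, 5↦3, 6↦1]  zeros at y ∈ ∅
  x = 2: [0↦0, 1↦3, 2↦6, 3↦3, 4↦2, 5↦4, 6↦3]  zeros at y ∈ {0}
  x = 3: [0↦1, 1↦0, 2↦2, 3↦1, 4↦5, 5↦1, 6↦4]  zeros at y ∈ {1}
  x = 4: [0↦6, 1↦4, 2↦1, 3↦5, 4↦3, 5↦3, 6↦6]  zeros at y ∈ ∅
  x = 5: [0↦3, 1↦3, 2↦5, 3↦3, 4↦5, 5↦5, 6↦4]  zeros at y ∈ ∅
  x = 6: [0↦1, 1↦6, 2↦2, 3↦4, 4↦6, 5↦2, 6↦0]  zeros at y ∈ {6}
Collecting zeros: affine points = {(2, 0), (3, 1), (6, 6)}.
Total count |C(F_7)_aff| = 3.


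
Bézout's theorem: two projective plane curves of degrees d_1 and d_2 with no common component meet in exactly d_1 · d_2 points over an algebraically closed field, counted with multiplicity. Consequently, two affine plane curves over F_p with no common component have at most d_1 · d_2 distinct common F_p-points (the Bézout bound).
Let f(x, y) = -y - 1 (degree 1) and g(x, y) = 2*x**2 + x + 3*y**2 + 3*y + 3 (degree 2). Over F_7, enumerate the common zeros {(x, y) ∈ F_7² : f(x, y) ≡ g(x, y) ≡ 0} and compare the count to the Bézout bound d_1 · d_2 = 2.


Common zeros: ∅; count = 0; Bézout bound = 2.

deg(f) = 1, deg(g) = 2, so Bézout bound = 2.
Scan x ∈ F_7. For each x, list the y ∈ F_7 with f(x, y) ≡ 0 and those with g(x, y) ≡ 0 (mod 7); the common zeros in that column are the intersection.
  x = 0: f ≡ 0 at y ∈ {6}; g ≡ 0 at y ∈ {2, 4}; common: ∅.
  x = 1: f ≡ 0 at y ∈ {6}; g ≡ 0 at y ∈ {3}; common: ∅.
  x = 2: f ≡ 0 at y ∈ {6}; g ≡ 0 at y ∈ {3}; common: ∅.
  x = 3: f ≡ 0 at y ∈ {6}; g ≡ 0 at y ∈ {2, 4}; common: ∅.
  x = 4: f ≡ 0 at y ∈ {6}; g ≡ 0 at y ∈ ∅; common: ∅.
  x = 5: f ≡ 0 at y ∈ {6}; g ≡ 0 at y ∈ ∅; common: ∅.
  x = 6: f ≡ 0 at y ∈ {6}; g ≡ 0 at y ∈ ∅; common: ∅.
Collecting: common zeros = ∅, so the count is 0.
Comparison with the Bézout bound: 0 ≤ 2 = deg(f)·deg(g), as expected for curves with no common component (the affine F_7-count falls short of the bound because intersections may lie at infinity, over extension fields, or carry multiplicity).


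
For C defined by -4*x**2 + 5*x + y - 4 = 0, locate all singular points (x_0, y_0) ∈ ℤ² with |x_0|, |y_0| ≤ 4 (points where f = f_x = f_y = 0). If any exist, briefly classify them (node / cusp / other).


No singular points in the scanned grid; C is smooth there.

Compute partial derivatives:
  f_x = 5 - 8*x.
  f_y = 1.
f_y = 1 is a nonzero constant, so f_y never vanishes: no point (x, y) can satisfy f = f_x = f_y = 0. In particular no (x, y) ∈ {−4, ..., 4}² is singular; the curve is smooth.


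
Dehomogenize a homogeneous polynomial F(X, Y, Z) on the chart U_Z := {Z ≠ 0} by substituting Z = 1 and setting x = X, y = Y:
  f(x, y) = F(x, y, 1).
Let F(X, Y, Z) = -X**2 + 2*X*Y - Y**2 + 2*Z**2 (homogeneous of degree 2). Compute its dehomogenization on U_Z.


f(x, y) = -x**2 + 2*x*y - y**2 + 2

On U_Z we set Z = 1. Each monomial c·X^i·Y^j·Z^k in F becomes c·x^i·y^j·1^k = c·x^i·y^j.
Substituting Z = 1: F(X, Y, 1) = -x**2 + 2*x*y - y**2 + 2.
Note: deg(f) ≤ deg(F) = 2; strict inequality happens when F is divisible by Z (lost terms).


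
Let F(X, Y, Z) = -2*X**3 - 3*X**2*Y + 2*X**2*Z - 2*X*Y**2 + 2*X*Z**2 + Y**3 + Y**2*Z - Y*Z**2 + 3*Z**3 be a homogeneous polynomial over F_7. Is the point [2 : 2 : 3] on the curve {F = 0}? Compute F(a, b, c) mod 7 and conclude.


F(2,2,3) ≡ 3 (mod 7); P is NOT on the curve.

Evaluate F(2, 2, 3) term-by-term (mod 7).
  -2*X**3 ↦ -2·8·1·1 = -16
  -3*X**2*Y ↦ -3·4·2·1 = -24
  2*X**2*Z ↦ 2·4·1·3 = 24
  -2*X*Y**2 ↦ -2·2·4·1 = -16
  2*X*Z**2 ↦ 2·2·1·9 = 36
  Y**3 ↦ 1·1·8·1 = 8
  Y**2*Z ↦ 1·1·4·3 = 12
  -Y*Z**2 ↦ -1·1·2·9 = -18
  3*Z**3 ↦ 3·1·1·27 = 81
Sum: F(2, 2, 3) = (-16) + (-24) + (24) + (-16) + (36) + (8) + (12) + (-18) + (81) = 87.
Reducing mod 7: 87 ≡ 3 (mod 7).
Since F(a, b, c) ≡ 3 ≠ 0 (mod 7), P does NOT lie on the curve.


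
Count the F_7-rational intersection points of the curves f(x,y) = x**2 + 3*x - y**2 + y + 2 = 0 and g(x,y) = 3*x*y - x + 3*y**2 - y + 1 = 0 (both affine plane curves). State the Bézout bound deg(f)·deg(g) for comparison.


Common zeros: {(3, 3)}; count = 1; Bézout bound = 4.

deg(f) = 2, deg(g) = 2, so Bézout bound = 4.
Scan x ∈ F_7. For each x, list the y ∈ F_7 with f(x, y) ≡ 0 and those with g(x, y) ≡ 0 (mod 7); the common zeros in that column are the intersection.
  x = 0: f ≡ 0 at y ∈ {2, 6}; g ≡ 0 at y ∈ ∅; common: ∅.
  x = 1: f ≡ 0 at y ∈ {3, 5}; g ≡ 0 at y ∈ {0, 4}; common: ∅.
  x = 2: f ≡ 0 at y ∈ {4}; g ≡ 0 at y ∈ {1, 2}; common: ∅.
  x = 3: f ≡ 0 at y ∈ {3, 5}; g ≡ 0 at y ∈ {3, 6}; common: {3}.
  x = 4: f ≡ 0 at y ∈ {2, 6}; g ≡ 0 at y ∈ ∅; common: ∅.
  x = 5: f ≡ 0 at y ∈ {0, 1}; g ≡ 0 at y ∈ ∅; common: ∅.
  x = 6: f ≡ 0 at y ∈ {0, 1}; g ≡ 0 at y ∈ ∅; common: ∅.
Collecting: common zeros = {(3, 3)}, so the count is 1.
Comparison with the Bézout bound: 1 ≤ 4 = deg(f)·deg(g), as expected for curves with no common component (the affine F_7-count falls short of the bound because intersections may lie at infinity, over extension fields, or carry multiplicity).


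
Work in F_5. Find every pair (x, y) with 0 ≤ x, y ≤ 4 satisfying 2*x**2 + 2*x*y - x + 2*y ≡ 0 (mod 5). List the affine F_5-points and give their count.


Affine F_5-points: {(0, 0), (1, 1), (2, 4), (3, 0)}; count = 4.

For each of the 25 pairs (x, y) ∈ F_5², evaluate f(x, y) mod 5. Record the zeros.
  x = 0: [0↦0, 1↦2, 2↦4, 3↦1, 4↦3]  zeros at y ∈ {0}
  x = 1: [0↦1, 1↦0, 2↦4, 3↦3, 4↦2]  zeros at y ∈ {1}
  x = 2: [0↦1, 1↦2, 2↦3, 3↦4, 4↦0]  zeros at y ∈ {4}
  x = 3: [0↦0, 1↦3, 2↦1, 3↦4, 4↦2]  zeros at y ∈ {0}
  x = 4: [0↦3, 1↦3, 2↦3, 3↦3, 4↦3]  zeros at y ∈ ∅
Collecting zeros: affine points = {(0, 0), (1, 1), (2, 4), (3, 0)}.
Total count |C(F_5)_aff| = 4.


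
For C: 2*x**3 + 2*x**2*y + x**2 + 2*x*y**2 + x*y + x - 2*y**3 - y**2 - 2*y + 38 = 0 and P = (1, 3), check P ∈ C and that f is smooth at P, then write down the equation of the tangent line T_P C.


Tangent line at P: 42*x - 47*y + 99 = 0.

Step 1: f(1, 3) = 0, so P lies on C.
Step 2: partial derivatives
  f_x(x, y) = 6*x**2 + 4*x*y + 2*x + 2*y**2 + y + 1, f_y(x, y) = 2*x**2 + 4*x*y + x - 6*y**2 - 2*y - 2.
  f_x(P) = 42, f_y(P) = -47 (gradient nonzero, so P is smooth).
Step 3: tangent line at P: 42·(x − 1) + -47·(y − 3) = 0.
Expanding: 42*x - 47*y + 99 = 0.


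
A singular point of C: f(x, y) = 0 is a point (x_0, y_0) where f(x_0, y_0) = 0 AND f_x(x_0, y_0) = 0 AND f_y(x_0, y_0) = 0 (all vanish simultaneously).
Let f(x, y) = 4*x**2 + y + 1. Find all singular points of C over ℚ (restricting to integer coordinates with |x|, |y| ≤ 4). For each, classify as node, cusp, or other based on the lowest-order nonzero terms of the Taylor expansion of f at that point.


No singular points in the scanned grid; C is smooth there.

Compute partial derivatives:
  f_x = 8*x.
  f_y = 1.
f_y = 1 is a nonzero constant, so f_y never vanishes: no point (x, y) can satisfy f = f_x = f_y = 0. In particular no (x, y) ∈ {−4, ..., 4}² is singular; the curve is smooth.


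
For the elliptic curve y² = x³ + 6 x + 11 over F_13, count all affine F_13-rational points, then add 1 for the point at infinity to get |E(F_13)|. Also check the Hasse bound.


Affine points = {(3, 2), (3, 11), (5, 6), (5, 7), (6, 4), (6, 9), (8, 5), (8, 8), (9, 1), (9, 12), (11, 2), (11, 11), (12, 2), (12, 11)}; affine count = 14; |E(F_13)| = 15.

Discriminant check: Δ ∝ 4a³ + 27b² = 4·6³ + 27·11² = 4·216 + 27·121 ≡ 10 (mod 13). Nonzero ⇒ E is nonsingular.
For each x ∈ F_13, compute rhs = x³ + 6·x + 11 mod 13, then count y ∈ F_13 with y² ≡ rhs.
  x = 0: rhs = 11, matching y values: none (0 points).
  x = 1: rhs = 5, matching y values: none (0 points).
  x = 2: rhs = 5, matching y values: none (0 points).
  x = 3: rhs = 4, matching y values: 2, 11 (2 points).
  x = 4: rhs = 8, matching y values: none (0 points).
  x = 5: rhs = 10, matching y values: 6, 7 (2 points).
  x = 6: rhs = 3, matching y values: 4, 9 (2 points).
  x = 7: rhs = 6, matching y values: none (0 points).
  x = 8: rhs = 12, matching y values: 5, 8 (2 points).
  x = 9: rhs = 1, matching y values: 1, 12 (2 points).
  x = 10: rhs = 5, matching y values: none (0 points).
  x = 11: rhs = 4, matching y values: 2, 11 (2 points).
  x = 12: rhs = 4, matching y values: 2, 11 (2 points).
Total affine count: 14.
Full point count |E(F_13)| = 14 + 1 = 15.
Hasse bound: |15 − (13+1)| = |1| = 1 ≤ 2√13 ≈ 7.2111 ✓.


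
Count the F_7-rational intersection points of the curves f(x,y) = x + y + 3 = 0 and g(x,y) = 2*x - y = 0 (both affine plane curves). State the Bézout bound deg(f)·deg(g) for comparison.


Common zeros: {(6, 5)}; count = 1; Bézout bound = 1.

deg(f) = 1, deg(g) = 1, so Bézout bound = 1.
Scan x ∈ F_7. For each x, list the y ∈ F_7 with f(x, y) ≡ 0 and those with g(x, y) ≡ 0 (mod 7); the common zeros in that column are the intersection.
  x = 0: f ≡ 0 at y ∈ {4}; g ≡ 0 at y ∈ {0}; common: ∅.
  x = 1: f ≡ 0 at y ∈ {3}; g ≡ 0 at y ∈ {2}; common: ∅.
  x = 2: f ≡ 0 at y ∈ {2}; g ≡ 0 at y ∈ {4}; common: ∅.
  x = 3: f ≡ 0 at y ∈ {1}; g ≡ 0 at y ∈ {6}; common: ∅.
  x = 4: f ≡ 0 at y ∈ {0}; g ≡ 0 at y ∈ {1}; common: ∅.
  x = 5: f ≡ 0 at y ∈ {6}; g ≡ 0 at y ∈ {3}; common: ∅.
  x = 6: f ≡ 0 at y ∈ {5}; g ≡ 0 at y ∈ {5}; common: {5}.
Collecting: common zeros = {(6, 5)}, so the count is 1.
Comparison with the Bézout bound: 1 ≤ 1 = deg(f)·deg(g), as expected for curves with no common component (the bound is attained).


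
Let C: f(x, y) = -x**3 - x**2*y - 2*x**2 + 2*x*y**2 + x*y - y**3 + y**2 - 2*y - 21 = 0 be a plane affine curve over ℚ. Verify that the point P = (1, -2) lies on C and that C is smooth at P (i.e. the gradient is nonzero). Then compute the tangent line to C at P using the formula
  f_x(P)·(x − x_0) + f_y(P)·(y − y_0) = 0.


Tangent line at P: 3*x - 26*y - 55 = 0.

Step 1: f(1, -2) = 0, so P lies on C.
Step 2: partial derivatives
  f_x(x, y) = -3*x**2 - 2*x*y - 4*x + 2*y**2 + y, f_y(x, y) = -x**2 + 4*x*y + x - 3*y**2 + 2*y - 2.
  f_x(P) = 3, f_y(P) = -26 (gradient nonzero, so P is smooth).
Step 3: tangent line at P: 3·(x − 1) + -26·(y − -2) = 0.
Expanding: 3*x - 26*y - 55 = 0.


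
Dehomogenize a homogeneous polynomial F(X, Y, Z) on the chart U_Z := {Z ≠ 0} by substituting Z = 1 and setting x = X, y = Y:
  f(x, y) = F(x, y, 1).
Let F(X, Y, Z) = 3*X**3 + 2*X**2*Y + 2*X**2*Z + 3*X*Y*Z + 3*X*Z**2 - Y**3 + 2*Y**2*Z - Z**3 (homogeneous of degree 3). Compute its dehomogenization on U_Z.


f(x, y) = 3*x**3 + 2*x**2*y + 2*x**2 + 3*x*y + 3*x - y**3 + 2*y**2 - 1

On U_Z we set Z = 1. Each monomial c·X^i·Y^j·Z^k in F becomes c·x^i·y^j·1^k = c·x^i·y^j.
Substituting Z = 1: F(X, Y, 1) = 3*x**3 + 2*x**2*y + 2*x**2 + 3*x*y + 3*x - y**3 + 2*y**2 - 1.
Note: deg(f) ≤ deg(F) = 3; strict inequality happens when F is divisible by Z (lost terms).


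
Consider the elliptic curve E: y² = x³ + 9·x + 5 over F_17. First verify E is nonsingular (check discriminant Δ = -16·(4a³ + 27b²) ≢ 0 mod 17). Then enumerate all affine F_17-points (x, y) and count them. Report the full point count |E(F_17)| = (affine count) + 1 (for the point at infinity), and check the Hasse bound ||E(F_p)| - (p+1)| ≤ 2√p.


Affine points = {(1, 7), (1, 10), (3, 5), (3, 12), (9, 4), (9, 13), (14, 6), (14, 11), (15, 8), (15, 9)}; affine count = 10; |E(F_17)| = 11.

Discriminant check: Δ ∝ 4a³ + 27b² = 4·9³ + 27·5² = 4·729 + 27·25 ≡ 4 (mod 17). Nonzero ⇒ E is nonsingular.
For each x ∈ F_17, compute rhs = x³ + 9·x + 5 mod 17, then count y ∈ F_17 with y² ≡ rhs.
  x = 0: rhs = 5, matching y values: none (0 points).
  x = 1: rhs = 15, matching y values: 7, 10 (2 points).
  x = 2: rhs = 14, matching y values: none (0 points).
  x = 3: rhs = 8, matching y values: 5, 12 (2 points).
  x = 4: rhs = 3, matching y values: none (0 points).
  x = 5: rhs = 5, matching y values: none (0 points).
  x = 6: rhs = 3, matching y values: none (0 points).
  x = 7: rhs = 3, matching y values: none (0 points).
  x = 8: rhs = 11, matching y values: none (0 points).
  x = 9: rhs = 16, matching y values: 4, 13 (2 points).
  x = 10: rhs = 7, matching y values: none (0 points).
  x = 11: rhs = 7, matching y values: none (0 points).
  x = 12: rhs = 5, matching y values: none (0 points).
  x = 13: rhs = 7, matching y values: none (0 points).
  x = 14: rhs = 2, matching y values: 6, 11 (2 points).
  x = 15: rhs = 13, matching y values: 8, 9 (2 points).
  x = 16: rhs = 12, matching y values: none (0 points).
Total affine count: 10.
Full point count |E(F_17)| = 10 + 1 = 11.
Hasse bound: |11 − (17+1)| = |-7| = 7 ≤ 2√17 ≈ 8.2462 ✓.


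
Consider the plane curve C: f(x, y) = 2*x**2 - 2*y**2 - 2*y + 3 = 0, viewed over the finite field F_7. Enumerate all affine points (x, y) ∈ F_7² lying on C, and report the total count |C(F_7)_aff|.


Affine F_7-points: {(0, 3), (1, 2), (1, 4), (2, 1), (2, 5), (3, 0), (3, 6), (4, 0), (4, 6), (5, 1), (5, 5), (6, 2), (6, 4)}; count = 13.

For each of the 49 pairs (x, y) ∈ F_7², evaluate f(x, y) mod 7. Record the zeros.
  x = 0: [0↦3, 1↦6, 2↦5, 3↦0, 4↦5, 5↦6, 6↦3]  zeros at y ∈ {3}
  x = 1: [0↦5, 1↦1, 2↦0, 3↦2, 4↦0, 5↦1, 6↦5]  zeros at y ∈ {2, 4}
  x = 2: [0↦4, 1↦0, 2↦6, 3↦1, 4↦6, 5↦0, 6↦4]  zeros at y ∈ {1, 5}
  x = 3: [0↦0, 1↦3, 2↦2, 3↦4, 4↦2, 5↦3, 6↦0]  zeros at y ∈ {0, 6}
  x = 4: [0↦0, 1↦3, 2↦2, 3↦4, 4↦2, 5↦3, 6↦0]  zeros at y ∈ {0, 6}
  x = 5: [0↦4, 1↦0, 2↦6, 3↦1, 4↦6, 5↦0, 6↦4]  zeros at y ∈ {1, 5}
  x = 6: [0↦5, 1↦1, 2↦0, 3↦2, 4↦0, 5↦1, 6↦5]  zeros at y ∈ {2, 4}
Collecting zeros: affine points = {(0, 3), (1, 2), (1, 4), (2, 1), (2, 5), (3, 0), (3, 6), (4, 0), (4, 6), (5, 1), (5, 5), (6, 2), (6, 4)}.
Total count |C(F_7)_aff| = 13.


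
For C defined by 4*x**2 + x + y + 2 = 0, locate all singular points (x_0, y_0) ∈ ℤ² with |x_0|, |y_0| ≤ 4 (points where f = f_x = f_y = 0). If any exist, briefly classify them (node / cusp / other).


No singular points in the scanned grid; C is smooth there.

Compute partial derivatives:
  f_x = 8*x + 1.
  f_y = 1.
f_y = 1 is a nonzero constant, so f_y never vanishes: no point (x, y) can satisfy f = f_x = f_y = 0. In particular no (x, y) ∈ {−4, ..., 4}² is singular; the curve is smooth.


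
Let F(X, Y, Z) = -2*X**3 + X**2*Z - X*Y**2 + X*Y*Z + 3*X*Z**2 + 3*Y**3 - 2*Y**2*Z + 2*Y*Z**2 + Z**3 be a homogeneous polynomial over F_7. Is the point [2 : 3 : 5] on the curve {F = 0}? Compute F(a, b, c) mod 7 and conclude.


F(2,3,5) ≡ 5 (mod 7); P is NOT on the curve.

Evaluate F(2, 3, 5) term-by-term (mod 7).
  -2*X**3 ↦ -2·8·1·1 = -16
  X**2*Z ↦ 1·4·1·5 = 20
  -X*Y**2 ↦ -1·2·9·1 = -18
  X*Y*Z ↦ 1·2·3·5 = 30
  3*X*Z**2 ↦ 3·2·1·25 = 150
  3*Y**3 ↦ 3·1·27·1 = 81
  -2*Y**2*Z ↦ -2·1·9·5 = -90
  2*Y*Z**2 ↦ 2·1·3·25 = 150
  Z**3 ↦ 1·1·1·125 = 125
Sum: F(2, 3, 5) = (-16) + (20) + (-18) + (30) + (150) + (81) + (-90) + (150) + (125) = 432.
Reducing mod 7: 432 ≡ 5 (mod 7).
Since F(a, b, c) ≡ 5 ≠ 0 (mod 7), P does NOT lie on the curve.


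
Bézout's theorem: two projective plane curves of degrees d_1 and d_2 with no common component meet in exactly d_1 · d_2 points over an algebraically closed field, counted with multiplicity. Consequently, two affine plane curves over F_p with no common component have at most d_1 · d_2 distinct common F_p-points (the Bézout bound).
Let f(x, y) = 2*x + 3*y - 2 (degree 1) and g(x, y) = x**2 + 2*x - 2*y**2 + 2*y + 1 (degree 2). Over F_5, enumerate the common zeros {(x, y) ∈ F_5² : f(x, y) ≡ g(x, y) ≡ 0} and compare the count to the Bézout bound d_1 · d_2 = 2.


Common zeros: ∅; count = 0; Bézout bound = 2.

deg(f) = 1, deg(g) = 2, so Bézout bound = 2.
Scan x ∈ F_5. For each x, list the y ∈ F_5 with f(x, y) ≡ 0 and those with g(x, y) ≡ 0 (mod 5); the common zeros in that column are the intersection.
  x = 0: f ≡ 0 at y ∈ {4}; g ≡ 0 at y ∈ ∅; common: ∅.
  x = 1: f ≡ 0 at y ∈ {0}; g ≡ 0 at y ∈ {2, 4}; common: ∅.
  x = 2: f ≡ 0 at y ∈ {1}; g ≡ 0 at y ∈ {2, 4}; common: ∅.
  x = 3: f ≡ 0 at y ∈ {2}; g ≡ 0 at y ∈ ∅; common: ∅.
  x = 4: f ≡ 0 at y ∈ {3}; g ≡ 0 at y ∈ {0, 1}; common: ∅.
Collecting: common zeros = ∅, so the count is 0.
Comparison with the Bézout bound: 0 ≤ 2 = deg(f)·deg(g), as expected for curves with no common component (the affine F_5-count falls short of the bound because intersections may lie at infinity, over extension fields, or carry multiplicity).


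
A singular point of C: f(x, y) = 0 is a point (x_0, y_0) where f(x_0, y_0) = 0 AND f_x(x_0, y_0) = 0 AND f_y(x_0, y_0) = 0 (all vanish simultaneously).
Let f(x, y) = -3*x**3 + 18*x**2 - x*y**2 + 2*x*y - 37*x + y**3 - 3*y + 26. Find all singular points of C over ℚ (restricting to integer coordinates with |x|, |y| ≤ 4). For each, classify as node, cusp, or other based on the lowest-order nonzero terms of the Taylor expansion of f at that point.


Singular points: {(2, 1)}; classification: cusp.

Compute partial derivatives:
  f_x = -9*x**2 + 36*x - y**2 + 2*y - 37.
  f_y = -2*x*y + 2*x + 3*y**2 - 3.
Scan x_0 ∈ {−4, ..., 4}. For each x_0, f_y(x_0, y) is a polynomial in y; find its integer roots y ∈ {−4, ..., 4}, then test f_x and f at those candidates.
  x = -4: f_y(-4, y) = 3*y**2 + 8*y - 11; vanishes at y ∈ {1}. (-4, 1): f_x = -324 ≠ 0.
  x = -3: f_y(-3, y) = 3*y**2 + 6*y - 9; vanishes at y ∈ {-3, 1}. (-3, -3): f_x = -241 ≠ 0; (-3, 1): f_x = -225 ≠ 0.
  x = -2: f_y(-2, y) = 3*y**2 + 4*y - 7; vanishes at y ∈ {1}. (-2, 1): f_x = -144 ≠ 0.
  x = -1: f_y(-1, y) = 3*y**2 + 2*y - 5; vanishes at y ∈ {1}. (-1, 1): f_x = -81 ≠ 0.
  x = 0: f_y(0, y) = 3*y**2 - 3; vanishes at y ∈ {-1, 1}. (0, -1): f_x = -40 ≠ 0; (0, 1): f_x = -36 ≠ 0.
  x = 1: f_y(1, y) = 3*y**2 - 2*y - 1; vanishes at y ∈ {1}. (1, 1): f_x = -9 ≠ 0.
  x = 2: f_y(2, y) = 3*y**2 - 4*y + 1; vanishes at y ∈ {1}. (2, 1): f_x = 0, f = 0 — SINGULAR.
  x = 3: f_y(3, y) = 3*y**2 - 6*y + 3; vanishes at y ∈ {1}. (3, 1): f_x = -9 ≠ 0.
  x = 4: f_y(4, y) = 3*y**2 - 8*y + 5; vanishes at y ∈ {1}. (4, 1): f_x = -36 ≠ 0.
Only singular point on the grid: (2, 1).
Classify: substitute x = 2 + u, y = 1 + v and expand: f = -3*u**3 - u*v**2 + v**3 + v**2.
No constant or linear terms (consistent with a singular point). Quadratic part: v**2. Cubic part: -3*u**3 - u*v**2 + v**3.
The quadratic part v**2 is a perfect square, so there is a single (double) tangent line v = 0, i.e. y = 1. Restricting the cubic part to that line (v = 0) leaves -3*u**3 ≠ 0, so f is not divisible by v and the branch is v² ≈ 3*u**3 to lowest order — this is a cusp.
Classification: cusp.


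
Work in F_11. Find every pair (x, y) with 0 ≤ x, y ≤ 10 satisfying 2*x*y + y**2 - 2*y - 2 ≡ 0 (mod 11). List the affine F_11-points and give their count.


Affine F_11-points: {(0, 6), (0, 7), (2, 4), (2, 5), (4, 8), (6, 2), (6, 10), (7, 1), (7, 9), (9, 3)}; count = 10.

For each of the 121 pairs (x, y) ∈ F_11², evaluate f(x, y) mod 11. Record the zeros.
  x = 0: [0↦9, 1↦8, 2↦9, 3↦1, 4↦6, 5↦2, 6↦0, 7↦0, 8↦2, 9↦6, 10↦1]  zeros at y ∈ {6, 7}
  x = 1: [0↦9, 1↦10, 2↦2, 3↦7, 4↦3, 5↦1, 6↦1, 7↦3, 8↦7, 9↦2, 10↦10]  zeros at y ∈ ∅
  x = 2: [0↦9, 1↦1, 2↦6, 3↦2, 4↦0, 5↦0, 6↦2, 7↦6, 8↦1, 9↦9, 10↦8]  zeros at y ∈ {4, 5}
  x = 3: [0↦9, 1↦3, 2↦10, 3↦8, 4↦8, 5↦10, 6↦3, 7↦9, 8↦6, 9↦5, 10↦6]  zeros at y ∈ ∅
  x = 4: [0↦9, 1↦5, 2↦3, 3↦3, 4↦5, 5↦9, 6↦4, 7↦1, 8↦0, 9↦1, 10↦4]  zeros at y ∈ {8}
  x = 5: [0↦9, 1↦7, 2↦7, 3↦9, 4↦2, 5↦8, 6↦5, 7↦4, 8↦5, 9↦8, 10↦2]  zeros at y ∈ ∅
  x = 6: [0↦9, 1↦9, 2↦0, 3↦4, 4↦10, 5↦7, 6↦6, 7↦7, 8↦10, 9↦4, 10↦0]  zeros at y ∈ {2, 10}
  x = 7: [0↦9, 1↦0, 2↦4, 3↦10, 4↦7, 5↦6, 6↦7, 7↦10, 8↦4, 9↦0, 10↦9]  zeros at y ∈ {1, 9}
  x = 8: [0↦9, 1↦2, 2↦8, 3↦5, 4↦4, 5↦5, 6↦8, 7↦2, 8↦9, 9↦7, 10↦7]  zeros at y ∈ ∅
  x = 9: [0↦9, 1↦4, 2↦1, 3↦0, 4↦1, 5↦4, 6↦9, 7↦5, 8↦3, 9↦3, 10↦5]  zeros at y ∈ {3}
  x = 10: [0↦9, 1↦6, 2↦5, 3↦6, 4↦9, 5↦3, 6↦10, 7↦8, 8↦8, 9↦10, 10↦3]  zeros at y ∈ ∅
Collecting zeros: affine points = {(0, 6), (0, 7), (2, 4), (2, 5), (4, 8), (6, 2), (6, 10), (7, 1), (7, 9), (9, 3)}.
Total count |C(F_11)_aff| = 10.


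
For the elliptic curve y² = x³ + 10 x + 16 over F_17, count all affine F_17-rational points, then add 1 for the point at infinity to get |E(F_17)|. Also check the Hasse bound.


Affine points = {(0, 4), (0, 13), (4, 1), (4, 16), (5, 2), (5, 15), (7, 2), (7, 15), (8, 8), (8, 9), (9, 6), (9, 11)}; affine count = 12; |E(F_17)| = 13.

Discriminant check: Δ ∝ 4a³ + 27b² = 4·10³ + 27·16² = 4·1000 + 27·256 ≡ 15 (mod 17). Nonzero ⇒ E is nonsingular.
For each x ∈ F_17, compute rhs = x³ + 10·x + 16 mod 17, then count y ∈ F_17 with y² ≡ rhs.
  x = 0: rhs = 16, matching y values: 4, 13 (2 points).
  x = 1: rhs = 10, matching y values: none (0 points).
  x = 2: rhs = 10, matching y values: none (0 points).
  x = 3: rhs = 5, matching y values: none (0 points).
  x = 4: rhs = 1, matching y values: 1, 16 (2 points).
  x = 5: rhs = 4, matching y values: 2, 15 (2 points).
  x = 6: rhs = 3, matching y values: none (0 points).
  x = 7: rhs = 4, matching y values: 2, 15 (2 points).
  x = 8: rhs = 13, matching y values: 8, 9 (2 points).
  x = 9: rhs = 2, matching y values: 6, 11 (2 points).
  x = 10: rhs = 11, matching y values: none (0 points).
  x = 11: rhs = 12, matching y values: none (0 points).
  x = 12: rhs = 11, matching y values: none (0 points).
  x = 13: rhs = 14, matching y values: none (0 points).
  x = 14: rhs = 10, matching y values: none (0 points).
  x = 15: rhs = 5, matching y values: none (0 points).
  x = 16: rhs = 5, matching y values: none (0 points).
Total affine count: 12.
Full point count |E(F_17)| = 12 + 1 = 13.
Hasse bound: |13 − (17+1)| = |-5| = 5 ≤ 2√17 ≈ 8.2462 ✓.
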